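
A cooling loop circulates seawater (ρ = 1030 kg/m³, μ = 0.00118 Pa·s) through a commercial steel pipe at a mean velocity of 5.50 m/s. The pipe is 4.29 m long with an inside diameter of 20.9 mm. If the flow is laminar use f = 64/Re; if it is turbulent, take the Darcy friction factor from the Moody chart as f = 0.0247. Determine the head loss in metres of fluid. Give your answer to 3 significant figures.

Reynolds number Re = ρVD/μ = 1030 · 5.5 · 0.0209 / 0.00118 = 1.003e+05.
Re > 4000 → turbulent; use the Moody-chart value f = 0.0247.
Darcy-Weisbach: ΔP = f(L/D)(ρV²/2) = 0.0247·(4.29/0.0209)·(1030·5.5²/2) = 0.0247·205.3·1.558e+04 = 7.898e+04 Pa.
Head loss h_f = ΔP/(ρg) = 7.898e+04/(1030·9.81) = 7.82 m.

h_f ≈ 7.82 m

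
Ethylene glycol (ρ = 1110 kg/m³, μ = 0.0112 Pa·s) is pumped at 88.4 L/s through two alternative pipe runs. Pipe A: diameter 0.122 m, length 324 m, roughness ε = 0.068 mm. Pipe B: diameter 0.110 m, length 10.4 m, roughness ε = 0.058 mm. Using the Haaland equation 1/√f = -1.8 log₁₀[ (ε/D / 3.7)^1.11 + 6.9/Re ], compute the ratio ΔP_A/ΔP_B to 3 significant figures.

Pipe A: V = Q/A = 0.0884/0.01169 = 7.562 m/s; Re = 9.143e+04; ε/D = 0.000557; Haaland → f = 0.02053; ΔP_A = f(L/D)(ρV²/2) = 1.731e+06 Pa.
Pipe B: V = Q/A = 0.0884/0.009503 = 9.302 m/s; Re = 1.014e+05; ε/D = 0.000527; Haaland → f = 0.02014; ΔP_B = f(L/D)(ρV²/2) = 9.146e+04 Pa.
ΔP_A/ΔP_B = 1.731e+06/9.146e+04 = 18.9.

ΔP_A/ΔP_B ≈ 18.9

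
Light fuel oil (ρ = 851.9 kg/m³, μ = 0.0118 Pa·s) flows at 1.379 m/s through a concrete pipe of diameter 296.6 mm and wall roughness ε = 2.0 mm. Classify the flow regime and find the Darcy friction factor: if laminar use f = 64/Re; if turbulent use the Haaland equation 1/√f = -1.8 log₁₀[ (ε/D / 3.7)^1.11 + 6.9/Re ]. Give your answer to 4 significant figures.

f ≈ 0.03567

Re = ρVD/μ = 851.9·1.379·0.2966/0.0118 = 2.953e+04.
Re > 4000 → turbulent. ε/D = 0.002/0.2966 = 0.00674; Haaland: 1/√f = -1.8 log₁₀[0.000911 + 0.000234] = 5.295, so f = 0.03567.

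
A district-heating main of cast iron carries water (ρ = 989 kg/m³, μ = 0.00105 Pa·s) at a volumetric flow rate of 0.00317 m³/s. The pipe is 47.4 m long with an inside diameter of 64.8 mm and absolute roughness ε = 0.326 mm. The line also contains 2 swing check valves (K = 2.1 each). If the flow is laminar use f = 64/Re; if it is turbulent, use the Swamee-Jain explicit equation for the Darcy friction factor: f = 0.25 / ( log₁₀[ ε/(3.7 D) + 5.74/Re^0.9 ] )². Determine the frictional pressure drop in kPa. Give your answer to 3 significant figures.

Cross-sectional area A = πD²/4 = π(0.0648)²/4 = 0.003298 m²; mean velocity V = Q/A = 0.00317/0.003298 = 0.9612 m/s.
Reynolds number Re = ρVD/μ = 989 · 0.9612 · 0.0648 / 0.00105 = 5.867e+04.
Re > 4000 → turbulent. Relative roughness ε/D = 0.000326/0.0648 = 0.00503. Swamee-Jain: f = 0.25/(log₁₀[0.00503/3.7 + 5.74/5.867e+04^0.9])² = 0.25/(log₁₀[0.00136 + 0.000293])² = 0.25/(-2.782)² = 0.03231.
Total minor-loss coefficient ΣK = 2·2.1 = 4.2.
ΔP = [f·L/D + ΣK]·(ρV²/2) = [0.03231·47.4/0.0648 + 4.2]·(989·0.9612²/2) = [23.63 + 4.2]·456.9 = 1.272e+04 Pa.
ΔP = 1.272e+04 Pa = 12.7 kPa.

ΔP ≈ 12.7 kPa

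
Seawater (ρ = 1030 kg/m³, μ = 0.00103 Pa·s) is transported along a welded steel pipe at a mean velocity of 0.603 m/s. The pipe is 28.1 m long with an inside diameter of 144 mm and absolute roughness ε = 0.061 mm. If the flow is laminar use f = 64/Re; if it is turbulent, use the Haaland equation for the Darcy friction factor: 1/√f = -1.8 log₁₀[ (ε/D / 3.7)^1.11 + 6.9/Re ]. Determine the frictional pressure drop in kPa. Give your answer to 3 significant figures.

ΔP ≈ 0.736 kPa

Reynolds number Re = ρVD/μ = 1030 · 0.603 · 0.144 / 0.00103 = 8.683e+04.
Re > 4000 → turbulent. Relative roughness ε/D = 6.1e-05/0.144 = 0.000424. Haaland: 1/√f = -1.8 log₁₀[(0.000424/3.7)^1.11 + 6.9/8.683e+04] = -1.8 log₁₀[4.22e-05 + 7.95e-05] = 7.047, so f = 0.02014.
Darcy-Weisbach: ΔP = f(L/D)(ρV²/2) = 0.02014·(28.1/0.144)·(1030·0.603²/2) = 0.02014·195.1·187.3 = 735.9 Pa.
ΔP = 735.9 Pa = 0.736 kPa.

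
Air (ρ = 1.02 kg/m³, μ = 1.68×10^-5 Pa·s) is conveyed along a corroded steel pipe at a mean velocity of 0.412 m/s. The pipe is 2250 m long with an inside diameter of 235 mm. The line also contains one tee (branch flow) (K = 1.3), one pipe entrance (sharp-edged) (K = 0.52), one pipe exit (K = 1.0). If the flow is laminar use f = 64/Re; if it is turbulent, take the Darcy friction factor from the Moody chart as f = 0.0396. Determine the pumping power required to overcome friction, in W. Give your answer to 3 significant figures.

Reynolds number Re = ρVD/μ = 1.02 · 0.412 · 0.235 / 1.68e-05 = 5878.
Re > 4000 → turbulent; use the Moody-chart value f = 0.0396.
Total minor-loss coefficient ΣK = 1·1.3 + 1·0.52 + 1·1 = 2.82.
ΔP = [f·L/D + ΣK]·(ρV²/2) = [0.0396·2250/0.235 + 2.82]·(1.02·0.412²/2) = [379.1 + 2.82]·0.08657 = 33.07 Pa.
Q = V·A = 0.412·0.04337 = 0.01787 m³/s.
Pumping power P = QΔP = 0.01787·33.07 = 0.5909 W = 0.591 W.

P ≈ 0.591 W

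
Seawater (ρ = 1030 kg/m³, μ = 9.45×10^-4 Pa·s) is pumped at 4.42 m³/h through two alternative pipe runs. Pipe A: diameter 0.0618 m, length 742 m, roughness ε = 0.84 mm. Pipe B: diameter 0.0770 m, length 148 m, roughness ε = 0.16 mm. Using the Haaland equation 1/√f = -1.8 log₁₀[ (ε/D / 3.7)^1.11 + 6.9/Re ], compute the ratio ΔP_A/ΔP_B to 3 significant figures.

Pipe A: V = Q/A = 0.001228/0.003 = 0.4093 m/s; Re = 2.757e+04; ε/D = 0.0136; Haaland → f = 0.04391; ΔP_A = f(L/D)(ρV²/2) = 4.549e+04 Pa.
Pipe B: V = Q/A = 0.001228/0.004657 = 0.2637 m/s; Re = 2.213e+04; ε/D = 0.00208; Haaland → f = 0.02916; ΔP_B = f(L/D)(ρV²/2) = 2007 Pa.
ΔP_A/ΔP_B = 4.549e+04/2007 = 22.7.

ΔP_A/ΔP_B ≈ 22.7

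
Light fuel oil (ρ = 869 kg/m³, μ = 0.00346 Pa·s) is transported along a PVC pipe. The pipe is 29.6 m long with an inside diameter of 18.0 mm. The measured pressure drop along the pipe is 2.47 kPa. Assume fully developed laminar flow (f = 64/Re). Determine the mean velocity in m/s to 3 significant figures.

V ≈ 0.244 m/s

For laminar flow, f = 64/Re with Re = ρVD/μ, so Darcy-Weisbach reduces to ΔP = 32μLV/D². Solving for V: V = ΔP·D²/(32μL) = 2470·(0.018)²/(32·0.00346·29.6) = 0.2442 m/s.
Check: Re = ρVD/μ = 869·0.2442·0.018/0.00346 = 1104 < 2300, so the laminar assumption holds.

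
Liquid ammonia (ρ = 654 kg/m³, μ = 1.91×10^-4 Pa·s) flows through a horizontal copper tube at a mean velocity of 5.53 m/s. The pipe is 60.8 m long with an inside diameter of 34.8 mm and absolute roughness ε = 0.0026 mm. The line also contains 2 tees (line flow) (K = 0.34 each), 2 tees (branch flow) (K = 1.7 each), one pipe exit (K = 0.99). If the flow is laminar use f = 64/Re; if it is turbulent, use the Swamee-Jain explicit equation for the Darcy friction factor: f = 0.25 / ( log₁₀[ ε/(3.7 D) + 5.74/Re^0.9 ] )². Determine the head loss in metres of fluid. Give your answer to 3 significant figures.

Reynolds number Re = ρVD/μ = 654 · 5.53 · 0.0348 / 0.000191 = 6.589e+05.
Re > 4000 → turbulent. Relative roughness ε/D = 2.6e-06/0.0348 = 7.47e-05. Swamee-Jain: f = 0.25/(log₁₀[7.47e-05/3.7 + 5.74/6.589e+05^0.9])² = 0.25/(log₁₀[2.02e-05 + 3.33e-05])² = 0.25/(-4.272)² = 0.0137.
Total minor-loss coefficient ΣK = 2·0.34 + 2·1.7 + 1·0.99 = 5.07.
ΔP = [f·L/D + ΣK]·(ρV²/2) = [0.0137·60.8/0.0348 + 5.07]·(654·5.53²/2) = [23.93 + 5.07]·1e+04 = 2.9e+05 Pa.
Head loss h_f = ΔP/(ρg) = 2.9e+05/(654·9.81) = 45.2 m.

h_f ≈ 45.2 m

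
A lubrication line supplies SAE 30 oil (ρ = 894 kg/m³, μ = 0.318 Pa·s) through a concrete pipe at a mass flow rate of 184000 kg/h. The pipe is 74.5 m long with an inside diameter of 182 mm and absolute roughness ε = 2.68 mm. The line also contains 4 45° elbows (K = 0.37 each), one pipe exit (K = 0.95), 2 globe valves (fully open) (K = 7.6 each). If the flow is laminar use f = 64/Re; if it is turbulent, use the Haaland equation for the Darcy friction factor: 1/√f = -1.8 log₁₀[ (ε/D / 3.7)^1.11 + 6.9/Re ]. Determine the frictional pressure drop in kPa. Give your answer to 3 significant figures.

ṁ = 184000 kg/h = 184000/3600 = 51.11 kg/s.
A = πD²/4 = π(0.182)²/4 = 0.02602 m²; mean velocity V = ṁ/(ρA) = 51.11/(894 · 0.02602) = 2.198 m/s.
Reynolds number Re = ρVD/μ = 894 · 2.198 · 0.182 / 0.318 = 1124.
Re < 2300 → laminar flow, so f = 64/Re = 64/1124 = 0.05692 (the turbulent correlation is not needed).
Total minor-loss coefficient ΣK = 4·0.37 + 1·0.95 + 2·7.6 = 17.6.
ΔP = [f·L/D + ΣK]·(ρV²/2) = [0.05692·74.5/0.182 + 17.6]·(894·2.198²/2) = [23.3 + 17.6]·2159 = 8.835e+04 Pa.
ΔP = 8.835e+04 Pa = 88.4 kPa.

ΔP ≈ 88.4 kPa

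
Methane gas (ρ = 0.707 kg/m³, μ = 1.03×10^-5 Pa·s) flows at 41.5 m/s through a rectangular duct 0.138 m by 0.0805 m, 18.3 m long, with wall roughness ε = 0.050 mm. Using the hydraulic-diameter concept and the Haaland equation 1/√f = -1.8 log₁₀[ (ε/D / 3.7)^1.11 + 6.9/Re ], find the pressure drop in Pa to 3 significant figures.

Hydraulic diameter D_h = 4A/P = 4·(0.138·0.0805)/(2·(0.138+0.0805)) = 0.04444/0.437 = 0.1017 m.
Re = ρVD_h/μ = 0.707·41.5·0.1017/1.03e-05 = 2.897e+05.
ε/D_h = 5e-05/0.1017 = 0.000492; Haaland gives 1/√f = -1.8 log₁₀[4.98e-05+2.38e-05] = 7.44, so f = 0.01807.
ΔP = f(L/D_h)(ρV²/2) = 0.01807·18.3/0.1017·608.8 = 1980 Pa.

ΔP ≈ 1980 Pa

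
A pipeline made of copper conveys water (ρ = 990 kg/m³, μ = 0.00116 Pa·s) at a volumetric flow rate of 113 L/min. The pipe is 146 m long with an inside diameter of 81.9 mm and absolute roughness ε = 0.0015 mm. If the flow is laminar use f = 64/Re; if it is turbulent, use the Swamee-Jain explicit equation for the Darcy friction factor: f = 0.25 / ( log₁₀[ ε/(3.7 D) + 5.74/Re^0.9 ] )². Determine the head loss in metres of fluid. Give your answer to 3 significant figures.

h_f ≈ 0.284 m

Q = 113 L/min = 113/60000 = 0.001883 m³/s.
Cross-sectional area A = πD²/4 = π(0.0819)²/4 = 0.005268 m²; mean velocity V = Q/A = 0.001883/0.005268 = 0.3575 m/s.
Reynolds number Re = ρVD/μ = 990 · 0.3575 · 0.0819 / 0.00116 = 2.499e+04.
Re > 4000 → turbulent. Relative roughness ε/D = 1.5e-06/0.0819 = 1.83e-05. Swamee-Jain: f = 0.25/(log₁₀[1.83e-05/3.7 + 5.74/2.499e+04^0.9])² = 0.25/(log₁₀[4.95e-06 + 0.000632])² = 0.25/(-3.196)² = 0.02448.
Darcy-Weisbach: ΔP = f(L/D)(ρV²/2) = 0.02448·(146/0.0819)·(990·0.3575²/2) = 0.02448·1783·63.26 = 2761 Pa.
Head loss h_f = ΔP/(ρg) = 2761/(990·9.81) = 0.284 m.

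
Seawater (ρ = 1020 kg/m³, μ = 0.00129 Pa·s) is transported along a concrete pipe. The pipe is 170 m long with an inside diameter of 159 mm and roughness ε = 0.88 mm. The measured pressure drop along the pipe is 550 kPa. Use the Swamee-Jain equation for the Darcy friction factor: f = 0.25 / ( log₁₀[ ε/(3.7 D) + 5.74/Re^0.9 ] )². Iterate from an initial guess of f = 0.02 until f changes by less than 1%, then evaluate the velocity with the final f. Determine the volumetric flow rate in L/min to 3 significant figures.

Rearranging Darcy-Weisbach: V = √(2·ΔP·D/(f·L·ρ)). With ε/D = 0.00088/0.159 = 0.00553, iterate starting from f = 0.02:
  f = 0.02 → V = √(2·5.5e+05·0.159/(0.02·170·1020)) = 7.102 m/s; Re = ρVD/μ = 8.928e+05; f → 0.03149
  f = 0.03149 → V = 5.66 m/s; Re = 7.116e+05; f → 0.03152
Converged (Δf/f < 1%). With the final f = 0.03152: V = √(2·5.5e+05·0.159/(0.03152·170·1020)) = 5.657 m/s.
Q = V·A = 5.657·(π/4·0.159²) = 0.1123 m³/s = 6740 L/min.

Q ≈ 6740 L/min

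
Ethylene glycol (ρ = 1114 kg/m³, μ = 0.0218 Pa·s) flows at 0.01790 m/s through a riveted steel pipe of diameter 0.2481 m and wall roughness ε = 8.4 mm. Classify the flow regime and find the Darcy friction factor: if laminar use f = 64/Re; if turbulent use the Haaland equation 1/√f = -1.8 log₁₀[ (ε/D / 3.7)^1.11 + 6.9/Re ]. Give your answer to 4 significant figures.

Re = ρVD/μ = 1114·0.0179·0.2481/0.0218 = 226.9.
Re < 2300 → laminar, so f = 64/Re = 0.282 (roughness is irrelevant in laminar flow).

f ≈ 0.2820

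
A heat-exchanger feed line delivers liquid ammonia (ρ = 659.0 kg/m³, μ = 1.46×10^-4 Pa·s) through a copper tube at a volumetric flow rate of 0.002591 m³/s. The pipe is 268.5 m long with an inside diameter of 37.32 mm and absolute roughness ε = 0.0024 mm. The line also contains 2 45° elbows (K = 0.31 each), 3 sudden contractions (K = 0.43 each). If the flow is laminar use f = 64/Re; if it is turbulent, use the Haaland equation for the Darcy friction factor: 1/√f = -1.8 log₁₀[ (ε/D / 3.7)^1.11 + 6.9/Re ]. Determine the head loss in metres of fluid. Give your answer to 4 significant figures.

Cross-sectional area A = πD²/4 = π(0.03732)²/4 = 0.001094 m²; mean velocity V = Q/A = 0.002591/0.001094 = 2.369 m/s.
Reynolds number Re = ρVD/μ = 659 · 2.369 · 0.03732 / 0.000146 = 3.99e+05.
Re > 4000 → turbulent. Relative roughness ε/D = 2.4e-06/0.03732 = 6.43e-05. Haaland: 1/√f = -1.8 log₁₀[(6.43e-05/3.7)^1.11 + 6.9/3.99e+05] = -1.8 log₁₀[5.21e-06 + 1.73e-05] = 8.366, so f = 0.01429.
Total minor-loss coefficient ΣK = 2·0.31 + 3·0.43 = 1.91.
ΔP = [f·L/D + ΣK]·(ρV²/2) = [0.01429·268.5/0.03732 + 1.91]·(659·2.369²/2) = [102.8 + 1.91]·1849 = 1.936e+05 Pa.
Head loss h_f = ΔP/(ρg) = 1.936e+05/(659·9.81) = 29.94 m.

h_f ≈ 29.94 m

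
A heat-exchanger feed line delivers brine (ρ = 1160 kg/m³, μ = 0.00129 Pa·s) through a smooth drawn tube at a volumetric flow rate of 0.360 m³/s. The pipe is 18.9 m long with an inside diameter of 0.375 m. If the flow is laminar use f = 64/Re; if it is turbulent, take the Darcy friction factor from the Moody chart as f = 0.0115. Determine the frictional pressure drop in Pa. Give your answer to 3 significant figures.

ΔP ≈ 3570 Pa

Cross-sectional area A = πD²/4 = π(0.375)²/4 = 0.1104 m²; mean velocity V = Q/A = 0.36/0.1104 = 3.259 m/s.
Reynolds number Re = ρVD/μ = 1160 · 3.259 · 0.375 / 0.00129 = 1.099e+06.
Re > 4000 → turbulent; use the Moody-chart value f = 0.0115.
Darcy-Weisbach: ΔP = f(L/D)(ρV²/2) = 0.0115·(18.9/0.375)·(1160·3.259²/2) = 0.0115·50.4·6162 = 3572 Pa.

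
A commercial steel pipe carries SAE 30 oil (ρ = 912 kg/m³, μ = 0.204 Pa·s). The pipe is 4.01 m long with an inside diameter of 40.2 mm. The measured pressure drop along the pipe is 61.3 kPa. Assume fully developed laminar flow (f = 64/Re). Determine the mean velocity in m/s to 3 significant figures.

V ≈ 3.78 m/s

For laminar flow, f = 64/Re with Re = ρVD/μ, so Darcy-Weisbach reduces to ΔP = 32μLV/D². Solving for V: V = ΔP·D²/(32μL) = 6.13e+04·(0.0402)²/(32·0.204·4.01) = 3.784 m/s.
Check: Re = ρVD/μ = 912·3.784·0.0402/0.204 = 680.1 < 2300, so the laminar assumption holds.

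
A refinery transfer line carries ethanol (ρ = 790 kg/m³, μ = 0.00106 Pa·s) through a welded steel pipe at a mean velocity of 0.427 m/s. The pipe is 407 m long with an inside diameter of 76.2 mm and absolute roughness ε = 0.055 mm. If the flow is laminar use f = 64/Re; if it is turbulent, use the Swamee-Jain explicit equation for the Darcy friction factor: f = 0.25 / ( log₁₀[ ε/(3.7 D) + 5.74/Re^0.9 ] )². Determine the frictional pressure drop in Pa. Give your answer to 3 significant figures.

ΔP ≈ 10200 Pa

Reynolds number Re = ρVD/μ = 790 · 0.427 · 0.0762 / 0.00106 = 2.425e+04.
Re > 4000 → turbulent. Relative roughness ε/D = 5.5e-05/0.0762 = 0.000722. Swamee-Jain: f = 0.25/(log₁₀[0.000722/3.7 + 5.74/2.425e+04^0.9])² = 0.25/(log₁₀[0.000195 + 0.00065])² = 0.25/(-3.073)² = 0.02647.
Darcy-Weisbach: ΔP = f(L/D)(ρV²/2) = 0.02647·(407/0.0762)·(790·0.427²/2) = 0.02647·5341·72.02 = 1.018e+04 Pa.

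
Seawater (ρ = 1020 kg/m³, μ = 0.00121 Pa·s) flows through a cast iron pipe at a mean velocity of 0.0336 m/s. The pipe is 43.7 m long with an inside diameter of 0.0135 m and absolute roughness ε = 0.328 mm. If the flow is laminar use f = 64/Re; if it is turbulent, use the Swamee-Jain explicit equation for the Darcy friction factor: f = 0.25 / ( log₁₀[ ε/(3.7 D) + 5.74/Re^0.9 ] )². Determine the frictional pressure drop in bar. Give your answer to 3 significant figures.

ΔP ≈ 0.00312 bar

Reynolds number Re = ρVD/μ = 1020 · 0.0336 · 0.0135 / 0.00121 = 382.4.
Re < 2300 → laminar flow, so f = 64/Re = 64/382.4 = 0.1674 (the turbulent correlation is not needed).
Darcy-Weisbach: ΔP = f(L/D)(ρV²/2) = 0.1674·(43.7/0.0135)·(1020·0.0336²/2) = 0.1674·3237·0.5758 = 312 Pa.
ΔP = 312 Pa = 0.00312 bar.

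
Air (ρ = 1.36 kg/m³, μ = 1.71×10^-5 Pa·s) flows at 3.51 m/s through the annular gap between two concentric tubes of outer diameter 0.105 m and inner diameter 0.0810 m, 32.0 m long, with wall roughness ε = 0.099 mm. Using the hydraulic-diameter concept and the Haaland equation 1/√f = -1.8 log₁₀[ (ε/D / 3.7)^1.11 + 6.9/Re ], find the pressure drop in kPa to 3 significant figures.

Hydraulic diameter D_h = 4A/P = D_o - D_i = 0.105 - 0.081 = 0.024 m.
Re = ρVD_h/μ = 1.36·3.51·0.024/1.71e-05 = 6700.
ε/D_h = 9.9e-05/0.024 = 0.00413; Haaland gives 1/√f = -1.8 log₁₀[0.000528+0.00103] = 5.054, so f = 0.03916.
ΔP = f(L/D_h)(ρV²/2) = 0.03916·32/0.024·8.378 = 437.4 Pa.
ΔP = 0.437 kPa.

ΔP ≈ 0.437 kPa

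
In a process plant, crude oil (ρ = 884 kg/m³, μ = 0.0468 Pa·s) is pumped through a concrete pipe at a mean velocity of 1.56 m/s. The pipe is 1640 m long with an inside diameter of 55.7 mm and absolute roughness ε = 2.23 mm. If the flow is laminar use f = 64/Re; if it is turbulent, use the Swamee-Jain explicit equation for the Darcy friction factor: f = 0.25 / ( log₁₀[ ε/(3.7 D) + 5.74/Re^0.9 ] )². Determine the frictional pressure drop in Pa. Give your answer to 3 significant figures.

ΔP ≈ 1.23×10^6 Pa

Reynolds number Re = ρVD/μ = 884 · 1.56 · 0.0557 / 0.0468 = 1641.
Re < 2300 → laminar flow, so f = 64/Re = 64/1641 = 0.03899 (the turbulent correlation is not needed).
Darcy-Weisbach: ΔP = f(L/D)(ρV²/2) = 0.03899·(1640/0.0557)·(884·1.56²/2) = 0.03899·2.944e+04·1076 = 1.235e+06 Pa.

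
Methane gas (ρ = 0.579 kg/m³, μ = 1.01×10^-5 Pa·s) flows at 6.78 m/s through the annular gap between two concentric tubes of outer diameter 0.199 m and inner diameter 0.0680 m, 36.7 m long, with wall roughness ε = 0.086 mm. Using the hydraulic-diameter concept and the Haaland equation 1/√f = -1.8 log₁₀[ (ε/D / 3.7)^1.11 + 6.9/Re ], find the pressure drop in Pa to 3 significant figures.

Hydraulic diameter D_h = 4A/P = D_o - D_i = 0.199 - 0.068 = 0.131 m.
Re = ρVD_h/μ = 0.579·6.78·0.131/1.01e-05 = 5.092e+04.
ε/D_h = 8.6e-05/0.131 = 0.000656; Haaland gives 1/√f = -1.8 log₁₀[6.86e-05+0.000136] = 6.642, so f = 0.02267.
ΔP = f(L/D_h)(ρV²/2) = 0.02267·36.7/0.131·13.31 = 84.51 Pa.

ΔP ≈ 84.5 Pa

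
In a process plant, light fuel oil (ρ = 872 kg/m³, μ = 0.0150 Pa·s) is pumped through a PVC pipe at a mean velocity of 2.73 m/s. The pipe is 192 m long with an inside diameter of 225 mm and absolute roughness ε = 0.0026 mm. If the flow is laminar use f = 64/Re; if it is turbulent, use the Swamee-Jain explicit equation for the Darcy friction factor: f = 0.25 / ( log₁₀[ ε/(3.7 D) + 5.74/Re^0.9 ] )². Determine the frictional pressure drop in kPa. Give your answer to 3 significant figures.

Reynolds number Re = ρVD/μ = 872 · 2.73 · 0.225 / 0.015 = 3.571e+04.
Re > 4000 → turbulent. Relative roughness ε/D = 2.6e-06/0.225 = 1.16e-05. Swamee-Jain: f = 0.25/(log₁₀[1.16e-05/3.7 + 5.74/3.571e+04^0.9])² = 0.25/(log₁₀[3.12e-06 + 0.000459])² = 0.25/(-3.336)² = 0.02247.
Darcy-Weisbach: ΔP = f(L/D)(ρV²/2) = 0.02247·(192/0.225)·(872·2.73²/2) = 0.02247·853.3·3249 = 6.23e+04 Pa.
ΔP = 6.23e+04 Pa = 62.3 kPa.

ΔP ≈ 62.3 kPa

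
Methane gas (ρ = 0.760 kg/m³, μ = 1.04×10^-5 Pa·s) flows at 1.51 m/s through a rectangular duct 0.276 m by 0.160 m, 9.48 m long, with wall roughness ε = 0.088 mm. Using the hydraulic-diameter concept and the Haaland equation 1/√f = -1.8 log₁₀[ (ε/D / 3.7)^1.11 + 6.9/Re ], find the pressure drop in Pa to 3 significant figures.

ΔP ≈ 1.05 Pa

Hydraulic diameter D_h = 4A/P = 4·(0.276·0.16)/(2·(0.276+0.16)) = 0.1766/0.872 = 0.2026 m.
Re = ρVD_h/μ = 0.76·1.51·0.2026/1.04e-05 = 2.235e+04.
ε/D_h = 8.8e-05/0.2026 = 0.000434; Haaland gives 1/√f = -1.8 log₁₀[4.34e-05+0.000309] = 6.216, so f = 0.02588.
ΔP = f(L/D_h)(ρV²/2) = 0.02588·9.48/0.2026·0.8664 = 1.049 Pa.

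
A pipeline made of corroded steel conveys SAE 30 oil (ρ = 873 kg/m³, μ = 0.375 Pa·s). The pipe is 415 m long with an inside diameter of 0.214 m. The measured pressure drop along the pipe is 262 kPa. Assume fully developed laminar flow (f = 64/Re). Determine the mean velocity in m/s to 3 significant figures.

For laminar flow, f = 64/Re with Re = ρVD/μ, so Darcy-Weisbach reduces to ΔP = 32μLV/D². Solving for V: V = ΔP·D²/(32μL) = 2.62e+05·(0.214)²/(32·0.375·415) = 2.409 m/s.
Check: Re = ρVD/μ = 873·2.409·0.214/0.375 = 1200 < 2300, so the laminar assumption holds.

V ≈ 2.41 m/s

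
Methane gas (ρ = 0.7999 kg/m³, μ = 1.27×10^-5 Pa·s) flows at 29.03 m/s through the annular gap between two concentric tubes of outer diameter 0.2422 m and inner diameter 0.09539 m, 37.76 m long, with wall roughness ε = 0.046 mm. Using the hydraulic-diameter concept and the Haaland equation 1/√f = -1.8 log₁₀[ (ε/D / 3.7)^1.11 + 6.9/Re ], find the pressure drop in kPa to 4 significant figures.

Hydraulic diameter D_h = 4A/P = D_o - D_i = 0.2422 - 0.09539 = 0.1468 m.
Re = ρVD_h/μ = 0.7999·29.03·0.1468/1.27e-05 = 2.684e+05.
ε/D_h = 4.6e-05/0.1468 = 0.000313; Haaland gives 1/√f = -1.8 log₁₀[3.02e-05+2.57e-05] = 7.655, so f = 0.01707.
ΔP = f(L/D_h)(ρV²/2) = 0.01707·37.76/0.1468·337.1 = 1480 Pa.
ΔP = 1.480 kPa.

ΔP ≈ 1.480 kPa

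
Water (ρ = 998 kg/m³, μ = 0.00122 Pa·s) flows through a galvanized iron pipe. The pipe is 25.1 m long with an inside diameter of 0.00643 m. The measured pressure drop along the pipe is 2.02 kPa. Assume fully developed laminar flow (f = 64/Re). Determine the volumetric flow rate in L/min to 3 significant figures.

Q ≈ 0.166 L/min

For laminar flow, f = 64/Re with Re = ρVD/μ, so Darcy-Weisbach reduces to ΔP = 32μLV/D². Solving for V: V = ΔP·D²/(32μL) = 2020·(0.00643)²/(32·0.00122·25.1) = 0.08523 m/s.
Check: Re = ρVD/μ = 998·0.08523·0.00643/0.00122 = 448.3 < 2300, so the laminar assumption holds.
Q = V·A = 0.08523·(π/4·0.00643²) = 2.768e-06 m³/s = 0.166 L/min.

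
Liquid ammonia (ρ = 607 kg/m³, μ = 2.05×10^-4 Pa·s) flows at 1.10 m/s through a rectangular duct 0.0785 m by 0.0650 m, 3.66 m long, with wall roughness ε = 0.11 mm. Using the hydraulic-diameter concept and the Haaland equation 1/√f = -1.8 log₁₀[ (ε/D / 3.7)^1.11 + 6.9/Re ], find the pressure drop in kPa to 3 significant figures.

ΔP ≈ 0.430 kPa

Hydraulic diameter D_h = 4A/P = 4·(0.0785·0.065)/(2·(0.0785+0.065)) = 0.02041/0.287 = 0.07111 m.
Re = ρVD_h/μ = 607·1.1·0.07111/0.000205 = 2.316e+05.
ε/D_h = 0.00011/0.07111 = 0.00155; Haaland gives 1/√f = -1.8 log₁₀[0.000178+2.98e-05] = 6.63, so f = 0.02275.
ΔP = f(L/D_h)(ρV²/2) = 0.02275·3.66/0.07111·367.2 = 430 Pa.
ΔP = 0.430 kPa.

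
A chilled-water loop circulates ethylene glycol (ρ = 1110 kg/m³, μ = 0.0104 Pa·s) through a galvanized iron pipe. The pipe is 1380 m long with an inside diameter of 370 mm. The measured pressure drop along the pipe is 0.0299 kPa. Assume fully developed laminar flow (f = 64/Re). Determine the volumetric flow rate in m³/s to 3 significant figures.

For laminar flow, f = 64/Re with Re = ρVD/μ, so Darcy-Weisbach reduces to ΔP = 32μLV/D². Solving for V: V = ΔP·D²/(32μL) = 29.9·(0.37)²/(32·0.0104·1380) = 0.008913 m/s.
Check: Re = ρVD/μ = 1110·0.008913·0.37/0.0104 = 352 < 2300, so the laminar assumption holds.
Q = V·A = 0.008913·(π/4·0.37²) = 0.0009583 m³/s = 9.58×10^-4 m³/s.

Q ≈ 9.58×10^-4 m³/s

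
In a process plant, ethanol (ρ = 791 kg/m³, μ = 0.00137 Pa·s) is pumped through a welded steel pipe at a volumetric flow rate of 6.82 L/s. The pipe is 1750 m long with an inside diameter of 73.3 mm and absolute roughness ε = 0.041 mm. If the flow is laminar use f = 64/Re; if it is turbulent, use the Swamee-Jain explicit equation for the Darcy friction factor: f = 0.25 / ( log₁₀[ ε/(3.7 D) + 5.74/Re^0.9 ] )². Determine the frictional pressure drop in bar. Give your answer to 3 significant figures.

ΔP ≈ 5.36 bar

Q = 6.82 L/s = 6.82/1000 = 0.00682 m³/s.
Cross-sectional area A = πD²/4 = π(0.0733)²/4 = 0.00422 m²; mean velocity V = Q/A = 0.00682/0.00422 = 1.616 m/s.
Reynolds number Re = ρVD/μ = 791 · 1.616 · 0.0733 / 0.00137 = 6.84e+04.
Re > 4000 → turbulent. Relative roughness ε/D = 4.1e-05/0.0733 = 0.000559. Swamee-Jain: f = 0.25/(log₁₀[0.000559/3.7 + 5.74/6.84e+04^0.9])² = 0.25/(log₁₀[0.000151 + 0.000255])² = 0.25/(-3.391)² = 0.02174.
Darcy-Weisbach: ΔP = f(L/D)(ρV²/2) = 0.02174·(1750/0.0733)·(791·1.616²/2) = 0.02174·2.387e+04·1033 = 5.363e+05 Pa.
ΔP = 5.363e+05 Pa = 5.36 bar.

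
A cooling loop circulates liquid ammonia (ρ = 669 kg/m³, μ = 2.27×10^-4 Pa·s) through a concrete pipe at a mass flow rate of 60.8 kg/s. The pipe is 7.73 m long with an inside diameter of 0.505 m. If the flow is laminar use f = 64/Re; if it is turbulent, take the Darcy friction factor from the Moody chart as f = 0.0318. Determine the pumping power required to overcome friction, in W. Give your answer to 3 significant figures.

P ≈ 3.05 W

A = πD²/4 = π(0.505)²/4 = 0.2003 m²; mean velocity V = ṁ/(ρA) = 60.8/(669 · 0.2003) = 0.4537 m/s.
Reynolds number Re = ρVD/μ = 669 · 0.4537 · 0.505 / 0.000227 = 6.753e+05.
Re > 4000 → turbulent; use the Moody-chart value f = 0.0318.
Darcy-Weisbach: ΔP = f(L/D)(ρV²/2) = 0.0318·(7.73/0.505)·(669·0.4537²/2) = 0.0318·15.31·68.87 = 33.52 Pa.
Q = ṁ/ρ = 60.8/669 = 0.09088 m³/s.
Pumping power P = QΔP = 0.09088·33.52 = 3.046 W = 3.05 W.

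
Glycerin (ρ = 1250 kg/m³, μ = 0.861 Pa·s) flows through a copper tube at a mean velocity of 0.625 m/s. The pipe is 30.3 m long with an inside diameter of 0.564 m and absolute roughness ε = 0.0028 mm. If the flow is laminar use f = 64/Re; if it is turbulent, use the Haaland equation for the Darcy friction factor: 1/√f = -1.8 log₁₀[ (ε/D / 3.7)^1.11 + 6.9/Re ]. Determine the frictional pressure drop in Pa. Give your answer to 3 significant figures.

ΔP ≈ 1640 Pa

Reynolds number Re = ρVD/μ = 1250 · 0.625 · 0.564 / 0.861 = 511.8.
Re < 2300 → laminar flow, so f = 64/Re = 64/511.8 = 0.1251 (the turbulent correlation is not needed).
Darcy-Weisbach: ΔP = f(L/D)(ρV²/2) = 0.1251·(30.3/0.564)·(1250·0.625²/2) = 0.1251·53.72·244.1 = 1640 Pa.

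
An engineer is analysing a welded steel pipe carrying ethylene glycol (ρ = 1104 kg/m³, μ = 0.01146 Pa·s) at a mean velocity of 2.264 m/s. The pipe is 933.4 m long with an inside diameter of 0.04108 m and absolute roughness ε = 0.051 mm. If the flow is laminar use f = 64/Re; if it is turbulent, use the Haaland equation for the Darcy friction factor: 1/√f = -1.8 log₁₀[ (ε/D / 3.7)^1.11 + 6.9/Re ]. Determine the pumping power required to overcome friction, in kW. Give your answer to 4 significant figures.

Reynolds number Re = ρVD/μ = 1104 · 2.264 · 0.04108 / 0.0115 = 8960.
Re > 4000 → turbulent. Relative roughness ε/D = 5.1e-05/0.04108 = 0.00124. Haaland: 1/√f = -1.8 log₁₀[(0.00124/3.7)^1.11 + 6.9/8960] = -1.8 log₁₀[0.000139 + 0.00077] = 5.474, so f = 0.03337.
Darcy-Weisbach: ΔP = f(L/D)(ρV²/2) = 0.03337·(933.4/0.04108)·(1104·2.264²/2) = 0.03337·2.272e+04·2829 = 2.145e+06 Pa.
Q = V·A = 2.264·0.001325 = 0.003001 m³/s.
Pumping power P = QΔP = 0.003001·2.145e+06 = 6437.2 W = 6.437 kW.

P ≈ 6.437 kW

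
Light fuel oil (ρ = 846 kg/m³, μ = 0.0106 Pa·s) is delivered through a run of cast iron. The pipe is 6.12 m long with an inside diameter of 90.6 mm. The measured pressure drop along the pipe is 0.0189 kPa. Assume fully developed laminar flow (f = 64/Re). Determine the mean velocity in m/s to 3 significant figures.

For laminar flow, f = 64/Re with Re = ρVD/μ, so Darcy-Weisbach reduces to ΔP = 32μLV/D². Solving for V: V = ΔP·D²/(32μL) = 18.9·(0.0906)²/(32·0.0106·6.12) = 0.07473 m/s.
Check: Re = ρVD/μ = 846·0.07473·0.0906/0.0106 = 540.4 < 2300, so the laminar assumption holds.

V ≈ 0.0747 m/s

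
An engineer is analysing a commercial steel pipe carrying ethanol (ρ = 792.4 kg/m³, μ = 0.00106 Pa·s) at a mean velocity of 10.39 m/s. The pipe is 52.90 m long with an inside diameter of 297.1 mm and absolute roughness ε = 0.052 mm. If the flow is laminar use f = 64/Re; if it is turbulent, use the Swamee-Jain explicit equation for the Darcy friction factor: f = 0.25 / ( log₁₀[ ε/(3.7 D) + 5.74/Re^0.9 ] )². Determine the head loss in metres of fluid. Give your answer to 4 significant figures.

Reynolds number Re = ρVD/μ = 792.4 · 10.39 · 0.2971 / 0.00106 = 2.308e+06.
Re > 4000 → turbulent. Relative roughness ε/D = 5.2e-05/0.2971 = 0.000175. Swamee-Jain: f = 0.25/(log₁₀[0.000175/3.7 + 5.74/2.308e+06^0.9])² = 0.25/(log₁₀[4.73e-05 + 1.08e-05])² = 0.25/(-4.236)² = 0.01393.
Darcy-Weisbach: ΔP = f(L/D)(ρV²/2) = 0.01393·(52.9/0.2971)·(792.4·10.39²/2) = 0.01393·178.1·4.277e+04 = 1.061e+05 Pa.
Head loss h_f = ΔP/(ρg) = 1.061e+05/(792.4·9.81) = 13.65 m.

h_f ≈ 13.65 m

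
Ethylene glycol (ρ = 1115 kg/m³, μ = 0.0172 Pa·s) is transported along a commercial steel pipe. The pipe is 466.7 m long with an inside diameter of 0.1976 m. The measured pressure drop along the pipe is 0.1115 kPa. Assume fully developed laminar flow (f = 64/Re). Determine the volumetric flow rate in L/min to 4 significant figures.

Q ≈ 31.19 L/min

For laminar flow, f = 64/Re with Re = ρVD/μ, so Darcy-Weisbach reduces to ΔP = 32μLV/D². Solving for V: V = ΔP·D²/(32μL) = 111.5·(0.1976)²/(32·0.0172·466.7) = 0.01695 m/s.
Check: Re = ρVD/μ = 1115·0.01695·0.1976/0.0172 = 217.1 < 2300, so the laminar assumption holds.
Q = V·A = 0.01695·(π/4·0.1976²) = 0.0005198 m³/s = 31.19 L/min.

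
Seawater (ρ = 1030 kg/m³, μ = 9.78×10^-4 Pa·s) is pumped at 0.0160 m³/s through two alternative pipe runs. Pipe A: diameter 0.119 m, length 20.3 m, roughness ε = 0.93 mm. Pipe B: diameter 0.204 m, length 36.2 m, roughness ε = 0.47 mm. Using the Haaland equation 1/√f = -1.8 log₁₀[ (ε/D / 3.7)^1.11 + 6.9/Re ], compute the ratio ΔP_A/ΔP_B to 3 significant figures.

Pipe A: V = Q/A = 0.016/0.01112 = 1.439 m/s; Re = 1.803e+05; ε/D = 0.00782; Haaland → f = 0.03536; ΔP_A = f(L/D)(ρV²/2) = 6429 Pa.
Pipe B: V = Q/A = 0.016/0.03269 = 0.4895 m/s; Re = 1.052e+05; ε/D = 0.0023; Haaland → f = 0.02569; ΔP_B = f(L/D)(ρV²/2) = 562.7 Pa.
ΔP_A/ΔP_B = 6429/562.7 = 11.4.

ΔP_A/ΔP_B ≈ 11.4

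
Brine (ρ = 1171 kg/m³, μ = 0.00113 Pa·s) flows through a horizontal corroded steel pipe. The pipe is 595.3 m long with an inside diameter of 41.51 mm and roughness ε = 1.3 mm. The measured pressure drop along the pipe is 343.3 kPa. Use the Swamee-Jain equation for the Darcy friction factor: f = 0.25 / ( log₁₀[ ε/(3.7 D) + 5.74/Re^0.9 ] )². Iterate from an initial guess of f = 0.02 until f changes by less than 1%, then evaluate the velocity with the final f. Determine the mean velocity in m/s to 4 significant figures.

V ≈ 0.8288 m/s

Rearranging Darcy-Weisbach: V = √(2·ΔP·D/(f·L·ρ)). With ε/D = 0.0013/0.04151 = 0.0313, iterate starting from f = 0.02:
  f = 0.02 → V = √(2·3.433e+05·0.04151/(0.02·595.3·1171)) = 1.43 m/s; Re = ρVD/μ = 6.15e+04; f → 0.05901
  f = 0.05901 → V = 0.8323 m/s; Re = 3.58e+04; f → 0.05951
Converged (Δf/f < 1%). With the final f = 0.05951: V = √(2·3.433e+05·0.04151/(0.05951·595.3·1171)) = 0.8288 m/s.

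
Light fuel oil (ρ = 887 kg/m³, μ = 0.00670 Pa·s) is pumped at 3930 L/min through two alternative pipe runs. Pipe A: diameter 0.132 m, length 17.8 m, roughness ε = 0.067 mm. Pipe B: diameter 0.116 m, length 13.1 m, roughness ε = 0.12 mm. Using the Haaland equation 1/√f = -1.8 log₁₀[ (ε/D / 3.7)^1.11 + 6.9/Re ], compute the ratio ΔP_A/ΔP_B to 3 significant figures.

Pipe A: V = Q/A = 0.0655/0.01368 = 4.786 m/s; Re = 8.364e+04; ε/D = 0.000508; Haaland → f = 0.02058; ΔP_A = f(L/D)(ρV²/2) = 2.82e+04 Pa.
Pipe B: V = Q/A = 0.0655/0.01057 = 6.198 m/s; Re = 9.518e+04; ε/D = 0.00103; Haaland → f = 0.02218; ΔP_B = f(L/D)(ρV²/2) = 4.268e+04 Pa.
ΔP_A/ΔP_B = 2.82e+04/4.268e+04 = 0.661.

ΔP_A/ΔP_B ≈ 0.661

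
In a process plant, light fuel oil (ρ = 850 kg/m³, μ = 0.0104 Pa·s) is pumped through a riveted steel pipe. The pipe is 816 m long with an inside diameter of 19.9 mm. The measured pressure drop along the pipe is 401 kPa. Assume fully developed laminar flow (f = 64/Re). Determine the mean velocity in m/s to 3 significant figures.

For laminar flow, f = 64/Re with Re = ρVD/μ, so Darcy-Weisbach reduces to ΔP = 32μLV/D². Solving for V: V = ΔP·D²/(32μL) = 4.01e+05·(0.0199)²/(32·0.0104·816) = 0.5848 m/s.
Check: Re = ρVD/μ = 850·0.5848·0.0199/0.0104 = 951.1 < 2300, so the laminar assumption holds.

V ≈ 0.585 m/s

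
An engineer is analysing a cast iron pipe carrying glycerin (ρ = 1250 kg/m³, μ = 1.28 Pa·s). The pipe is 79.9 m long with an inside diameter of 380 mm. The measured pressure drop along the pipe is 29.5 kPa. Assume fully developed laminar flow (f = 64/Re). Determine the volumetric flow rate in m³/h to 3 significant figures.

Q ≈ 531 m³/h

For laminar flow, f = 64/Re with Re = ρVD/μ, so Darcy-Weisbach reduces to ΔP = 32μLV/D². Solving for V: V = ΔP·D²/(32μL) = 2.95e+04·(0.38)²/(32·1.28·79.9) = 1.302 m/s.
Check: Re = ρVD/μ = 1250·1.302·0.38/1.28 = 483 < 2300, so the laminar assumption holds.
Q = V·A = 1.302·(π/4·0.38²) = 0.1476 m³/s = 531 m³/h.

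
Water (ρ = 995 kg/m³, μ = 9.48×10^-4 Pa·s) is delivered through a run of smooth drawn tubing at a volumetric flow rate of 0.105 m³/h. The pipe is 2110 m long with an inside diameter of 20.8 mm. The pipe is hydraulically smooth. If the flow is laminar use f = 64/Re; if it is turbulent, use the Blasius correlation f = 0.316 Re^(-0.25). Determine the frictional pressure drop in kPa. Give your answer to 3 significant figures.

ΔP ≈ 12.7 kPa

Q = 0.105 m³/h = 0.105/3600 = 2.917e-05 m³/s.
Cross-sectional area A = πD²/4 = π(0.0208)²/4 = 0.0003398 m²; mean velocity V = Q/A = 2.917e-05/0.0003398 = 0.08584 m/s.
Reynolds number Re = ρVD/μ = 995 · 0.08584 · 0.0208 / 0.000948 = 1874.
Re < 2300 → laminar flow, so f = 64/Re = 64/1874 = 0.03415 (the turbulent correlation is not needed).
Darcy-Weisbach: ΔP = f(L/D)(ρV²/2) = 0.03415·(2110/0.0208)·(995·0.08584²/2) = 0.03415·1.014e+05·3.666 = 1.27e+04 Pa.
ΔP = 1.27e+04 Pa = 12.7 kPa.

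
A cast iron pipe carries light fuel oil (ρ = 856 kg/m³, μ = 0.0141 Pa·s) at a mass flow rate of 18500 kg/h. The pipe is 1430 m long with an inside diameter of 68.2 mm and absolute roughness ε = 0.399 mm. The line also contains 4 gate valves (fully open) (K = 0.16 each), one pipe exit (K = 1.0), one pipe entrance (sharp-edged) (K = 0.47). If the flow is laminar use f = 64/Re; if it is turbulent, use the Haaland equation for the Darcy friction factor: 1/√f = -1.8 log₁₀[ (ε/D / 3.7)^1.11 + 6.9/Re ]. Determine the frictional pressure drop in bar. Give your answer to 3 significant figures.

ṁ = 18500 kg/h = 18500/3600 = 5.139 kg/s.
A = πD²/4 = π(0.0682)²/4 = 0.003653 m²; mean velocity V = ṁ/(ρA) = 5.139/(856 · 0.003653) = 1.643 m/s.
Reynolds number Re = ρVD/μ = 856 · 1.643 · 0.0682 / 0.0141 = 6804.
Re > 4000 → turbulent. Relative roughness ε/D = 0.000399/0.0682 = 0.00585. Haaland: 1/√f = -1.8 log₁₀[(0.00585/3.7)^1.11 + 6.9/6804] = -1.8 log₁₀[0.000778 + 0.00101] = 4.944, so f = 0.04091.
Total minor-loss coefficient ΣK = 4·0.16 + 1·1 + 1·0.47 = 2.11.
ΔP = [f·L/D + ΣK]·(ρV²/2) = [0.04091·1430/0.0682 + 2.11]·(856·1.643²/2) = [857.8 + 2.11]·1156 = 9.94e+05 Pa.
ΔP = 9.94e+05 Pa = 9.94 bar.

ΔP ≈ 9.94 bar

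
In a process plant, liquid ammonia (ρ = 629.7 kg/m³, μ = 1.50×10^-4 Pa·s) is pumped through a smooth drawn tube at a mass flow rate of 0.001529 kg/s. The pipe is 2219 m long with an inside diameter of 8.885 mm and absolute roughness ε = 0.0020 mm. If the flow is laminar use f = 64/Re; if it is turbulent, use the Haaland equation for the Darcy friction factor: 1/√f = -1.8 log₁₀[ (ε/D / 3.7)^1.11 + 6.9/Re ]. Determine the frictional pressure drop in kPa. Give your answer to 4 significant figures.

ΔP ≈ 5.284 kPa

A = πD²/4 = π(0.008885)²/4 = 6.2e-05 m²; mean velocity V = ṁ/(ρA) = 0.001529/(629.7 · 6.2e-05) = 0.03916 m/s.
Reynolds number Re = ρVD/μ = 629.7 · 0.03916 · 0.008885 / 0.00015 = 1461.
Re < 2300 → laminar flow, so f = 64/Re = 64/1461 = 0.04381 (the turbulent correlation is not needed).
Darcy-Weisbach: ΔP = f(L/D)(ρV²/2) = 0.04381·(2219/0.008885)·(629.7·0.03916²/2) = 0.04381·2.497e+05·0.4829 = 5284 Pa.
ΔP = 5284 Pa = 5.284 kPa.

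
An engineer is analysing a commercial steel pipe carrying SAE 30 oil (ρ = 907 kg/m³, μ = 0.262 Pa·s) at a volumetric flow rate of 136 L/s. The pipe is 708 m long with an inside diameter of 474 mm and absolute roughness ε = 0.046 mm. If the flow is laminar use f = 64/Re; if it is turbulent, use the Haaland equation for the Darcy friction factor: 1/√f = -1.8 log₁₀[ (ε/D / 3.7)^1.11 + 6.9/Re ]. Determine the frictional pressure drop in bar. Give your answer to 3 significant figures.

ΔP ≈ 0.204 bar

Q = 136 L/s = 136/1000 = 0.136 m³/s.
Cross-sectional area A = πD²/4 = π(0.474)²/4 = 0.1765 m²; mean velocity V = Q/A = 0.136/0.1765 = 0.7707 m/s.
Reynolds number Re = ρVD/μ = 907 · 0.7707 · 0.474 / 0.262 = 1265.
Re < 2300 → laminar flow, so f = 64/Re = 64/1265 = 0.05061 (the turbulent correlation is not needed).
Darcy-Weisbach: ΔP = f(L/D)(ρV²/2) = 0.05061·(708/0.474)·(907·0.7707²/2) = 0.05061·1494·269.4 = 2.036e+04 Pa.
ΔP = 2.036e+04 Pa = 0.204 bar.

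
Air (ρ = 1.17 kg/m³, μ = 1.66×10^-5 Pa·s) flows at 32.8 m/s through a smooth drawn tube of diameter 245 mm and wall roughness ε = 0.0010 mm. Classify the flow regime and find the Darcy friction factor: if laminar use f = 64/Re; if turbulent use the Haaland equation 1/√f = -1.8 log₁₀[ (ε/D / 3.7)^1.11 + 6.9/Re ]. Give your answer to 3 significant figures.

f ≈ 0.0128

Re = ρVD/μ = 1.17·32.8·0.245/1.66e-05 = 5.664e+05.
Re > 4000 → turbulent. ε/D = 1e-06/0.245 = 4.08e-06; Haaland: 1/√f = -1.8 log₁₀[2.44e-07 + 1.22e-05] = 8.83, so f = 0.01283.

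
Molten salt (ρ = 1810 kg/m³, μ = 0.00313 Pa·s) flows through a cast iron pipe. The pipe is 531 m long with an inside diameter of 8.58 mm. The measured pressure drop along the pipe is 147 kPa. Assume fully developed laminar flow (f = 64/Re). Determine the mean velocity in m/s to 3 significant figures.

For laminar flow, f = 64/Re with Re = ρVD/μ, so Darcy-Weisbach reduces to ΔP = 32μLV/D². Solving for V: V = ΔP·D²/(32μL) = 1.47e+05·(0.00858)²/(32·0.00313·531) = 0.2035 m/s.
Check: Re = ρVD/μ = 1810·0.2035·0.00858/0.00313 = 1010 < 2300, so the laminar assumption holds.

V ≈ 0.203 m/s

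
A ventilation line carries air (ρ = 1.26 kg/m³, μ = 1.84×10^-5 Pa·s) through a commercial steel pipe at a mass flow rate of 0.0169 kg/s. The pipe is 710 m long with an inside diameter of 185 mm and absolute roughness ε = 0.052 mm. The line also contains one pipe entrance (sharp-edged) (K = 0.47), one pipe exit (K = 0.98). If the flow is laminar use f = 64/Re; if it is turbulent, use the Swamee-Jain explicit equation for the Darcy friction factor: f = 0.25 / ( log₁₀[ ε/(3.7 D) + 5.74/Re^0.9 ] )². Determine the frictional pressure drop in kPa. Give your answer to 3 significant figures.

ΔP ≈ 0.0217 kPa

A = πD²/4 = π(0.185)²/4 = 0.02688 m²; mean velocity V = ṁ/(ρA) = 0.0169/(1.26 · 0.02688) = 0.499 m/s.
Reynolds number Re = ρVD/μ = 1.26 · 0.499 · 0.185 / 1.84e-05 = 6321.
Re > 4000 → turbulent. Relative roughness ε/D = 5.2e-05/0.185 = 0.000281. Swamee-Jain: f = 0.25/(log₁₀[0.000281/3.7 + 5.74/6321^0.9])² = 0.25/(log₁₀[7.6e-05 + 0.00218])² = 0.25/(-2.647)² = 0.03568.
Total minor-loss coefficient ΣK = 1·0.47 + 1·0.98 = 1.45.
ΔP = [f·L/D + ΣK]·(ρV²/2) = [0.03568·710/0.185 + 1.45]·(1.26·0.499²/2) = [136.9 + 1.45]·0.1569 = 21.71 Pa.
ΔP = 21.71 Pa = 0.0217 kPa.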